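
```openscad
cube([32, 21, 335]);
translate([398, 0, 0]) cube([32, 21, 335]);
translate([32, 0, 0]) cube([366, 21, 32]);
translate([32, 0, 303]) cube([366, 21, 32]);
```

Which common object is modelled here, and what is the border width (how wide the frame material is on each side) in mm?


A picture frame. The border width is 32 mm.

Four thin pieces enclosing a rectangular opening — a picture frame. The two full-height stiles are 335 mm tall; the top rail sits at z = 303 and is 32 mm tall, so the border above the opening is 335 − 303 = 32 mm, matching the stile x-width.


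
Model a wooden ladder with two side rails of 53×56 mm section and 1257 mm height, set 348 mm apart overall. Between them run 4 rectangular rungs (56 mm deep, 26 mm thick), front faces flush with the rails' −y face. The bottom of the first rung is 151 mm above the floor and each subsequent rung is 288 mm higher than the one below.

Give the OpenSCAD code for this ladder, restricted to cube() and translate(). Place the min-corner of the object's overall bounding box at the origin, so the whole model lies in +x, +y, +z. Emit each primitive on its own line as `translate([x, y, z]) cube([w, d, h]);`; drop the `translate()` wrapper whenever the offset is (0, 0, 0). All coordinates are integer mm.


cube([53, 56, 1257]);
translate([295, 0, 0]) cube([53, 56, 1257]);
translate([53, 0, 151]) cube([242, 56, 26]);
translate([53, 0, 439]) cube([242, 56, 26]);
translate([53, 0, 727]) cube([242, 56, 26]);
translate([53, 0, 1015]) cube([242, 56, 26]);


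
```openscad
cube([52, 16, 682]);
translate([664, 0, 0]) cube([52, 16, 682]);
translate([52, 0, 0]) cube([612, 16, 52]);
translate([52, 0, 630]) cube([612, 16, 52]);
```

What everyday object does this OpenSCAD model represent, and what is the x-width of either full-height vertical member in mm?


A picture frame. The border width is 52 mm.

Four thin pieces enclosing a rectangular opening — a picture frame. The two full-height stiles are 682 mm tall; the top rail sits at z = 630 and is 52 mm tall, so the border above the opening is 682 − 630 = 52 mm, matching the stile x-width.


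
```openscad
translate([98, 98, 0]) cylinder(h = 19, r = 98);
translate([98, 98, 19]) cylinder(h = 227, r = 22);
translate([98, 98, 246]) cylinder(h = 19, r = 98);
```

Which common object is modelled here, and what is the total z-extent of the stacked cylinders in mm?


A spool. The overall height is 265 mm.

Three coaxial cylinders, large–small–large — a spool. Two 19 mm flanges and a 227 mm core give 19 + 227 + 19 = 265 mm.


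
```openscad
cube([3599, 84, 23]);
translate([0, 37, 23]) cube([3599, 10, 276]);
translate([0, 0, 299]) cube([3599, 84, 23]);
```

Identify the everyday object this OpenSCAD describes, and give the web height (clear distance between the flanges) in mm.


An I-beam. The web height is 276 mm.

Two wide flanges with a thin centred web — an I-beam. Overall 322 mm minus two 23 mm flanges gives a web of 322 − 2·23 = 276 mm.


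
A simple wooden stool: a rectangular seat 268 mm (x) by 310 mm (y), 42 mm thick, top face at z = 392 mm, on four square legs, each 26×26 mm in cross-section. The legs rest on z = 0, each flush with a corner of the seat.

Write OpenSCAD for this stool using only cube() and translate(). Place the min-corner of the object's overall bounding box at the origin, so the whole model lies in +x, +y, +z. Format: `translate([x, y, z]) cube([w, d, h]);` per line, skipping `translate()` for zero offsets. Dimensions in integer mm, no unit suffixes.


// leg_h = 392 - 42 = 350
translate([0, 0, 350]) cube([268, 310, 42]);
cube([26, 26, 350]);
translate([242, 0, 0]) cube([26, 26, 350]);
translate([0, 284, 0]) cube([26, 26, 350]);
translate([242, 284, 0]) cube([26, 26, 350]);


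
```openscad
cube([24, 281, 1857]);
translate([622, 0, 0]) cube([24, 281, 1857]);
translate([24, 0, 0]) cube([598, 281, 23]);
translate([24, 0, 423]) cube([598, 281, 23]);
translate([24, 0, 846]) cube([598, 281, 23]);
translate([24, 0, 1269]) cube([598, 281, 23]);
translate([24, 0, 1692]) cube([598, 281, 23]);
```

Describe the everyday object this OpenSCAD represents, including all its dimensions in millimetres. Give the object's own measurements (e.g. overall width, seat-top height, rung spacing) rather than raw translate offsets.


An open bookshelf. Two side panels, each 24 mm thick, 281 mm deep and 1857 mm tall, stand 646 mm apart (outside-to-outside). Between them sit 5 shelves, each 23 mm thick and 281 mm deep, spanning the full gap between the sides. The bottom shelf rests on the floor (its underside at z = 0) and the clear gap between one shelf's top and the next shelf's underside is 400 mm.


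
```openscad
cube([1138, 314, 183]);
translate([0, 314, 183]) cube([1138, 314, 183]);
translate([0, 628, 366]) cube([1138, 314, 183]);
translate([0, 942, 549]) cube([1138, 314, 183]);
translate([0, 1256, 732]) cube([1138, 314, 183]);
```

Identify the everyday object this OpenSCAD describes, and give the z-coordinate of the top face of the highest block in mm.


A staircase. The total rise is 915 mm.

5 identical blocks, each offset up and back from the previous — a staircase. Each step is 183 mm tall and there are 5 of them, so the total rise is 5 × 183 = 915 mm.


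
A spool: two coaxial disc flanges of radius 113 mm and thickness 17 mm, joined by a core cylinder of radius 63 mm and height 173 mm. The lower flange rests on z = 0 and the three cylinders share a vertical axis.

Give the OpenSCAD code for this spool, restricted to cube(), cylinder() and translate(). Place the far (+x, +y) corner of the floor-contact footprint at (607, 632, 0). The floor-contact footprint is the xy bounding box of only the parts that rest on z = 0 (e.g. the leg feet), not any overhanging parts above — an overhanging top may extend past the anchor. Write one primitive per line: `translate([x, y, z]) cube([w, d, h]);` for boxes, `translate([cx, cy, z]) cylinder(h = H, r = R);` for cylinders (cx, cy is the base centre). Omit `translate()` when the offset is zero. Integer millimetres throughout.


translate([494, 519, 0]) cylinder(h = 17, r = 113);
translate([494, 519, 17]) cylinder(h = 173, r = 63);
translate([494, 519, 190]) cylinder(h = 17, r = 113);


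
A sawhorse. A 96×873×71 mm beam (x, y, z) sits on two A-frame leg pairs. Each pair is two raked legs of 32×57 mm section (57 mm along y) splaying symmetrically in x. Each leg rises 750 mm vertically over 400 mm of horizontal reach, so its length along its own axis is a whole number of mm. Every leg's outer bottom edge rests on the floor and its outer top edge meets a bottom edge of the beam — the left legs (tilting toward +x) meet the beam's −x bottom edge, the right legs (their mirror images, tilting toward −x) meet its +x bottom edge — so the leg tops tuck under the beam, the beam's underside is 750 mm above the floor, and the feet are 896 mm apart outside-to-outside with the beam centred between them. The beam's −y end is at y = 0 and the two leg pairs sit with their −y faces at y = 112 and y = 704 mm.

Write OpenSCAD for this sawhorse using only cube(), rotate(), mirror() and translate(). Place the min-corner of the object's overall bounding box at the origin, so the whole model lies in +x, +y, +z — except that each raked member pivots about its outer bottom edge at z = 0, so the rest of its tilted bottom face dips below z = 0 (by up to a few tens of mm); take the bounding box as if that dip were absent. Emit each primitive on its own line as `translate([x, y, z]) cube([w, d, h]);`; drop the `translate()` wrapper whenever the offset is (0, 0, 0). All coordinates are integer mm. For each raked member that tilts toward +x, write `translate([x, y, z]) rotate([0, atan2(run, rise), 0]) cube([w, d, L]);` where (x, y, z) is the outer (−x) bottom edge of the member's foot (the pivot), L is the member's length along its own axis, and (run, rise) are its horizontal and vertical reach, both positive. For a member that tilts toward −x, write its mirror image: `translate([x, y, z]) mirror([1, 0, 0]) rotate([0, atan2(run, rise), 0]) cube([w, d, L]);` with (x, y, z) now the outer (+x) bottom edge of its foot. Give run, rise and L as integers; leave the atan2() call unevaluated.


translate([400, 0, 750]) cube([96, 873, 71]);
translate([0, 112, 0]) rotate([0, atan2(400, 750), 0]) cube([32, 57, 850]);
translate([896, 112, 0]) mirror([1, 0, 0]) rotate([0, atan2(400, 750), 0]) cube([32, 57, 850]);
translate([0, 704, 0]) rotate([0, atan2(400, 750), 0]) cube([32, 57, 850]);
translate([896, 704, 0]) mirror([1, 0, 0]) rotate([0, atan2(400, 750), 0]) cube([32, 57, 850]);


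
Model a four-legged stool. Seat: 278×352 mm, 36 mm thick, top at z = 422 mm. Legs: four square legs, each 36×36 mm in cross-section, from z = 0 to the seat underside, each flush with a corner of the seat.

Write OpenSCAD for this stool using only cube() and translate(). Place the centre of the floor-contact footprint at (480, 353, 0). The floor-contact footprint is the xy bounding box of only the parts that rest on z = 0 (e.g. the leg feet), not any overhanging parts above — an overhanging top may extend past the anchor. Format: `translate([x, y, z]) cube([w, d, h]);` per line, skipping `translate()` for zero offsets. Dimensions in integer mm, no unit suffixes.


translate([341, 177, 386]) cube([278, 352, 36]);
translate([341, 177, 0]) cube([36, 36, 386]);
translate([583, 177, 0]) cube([36, 36, 386]);
translate([341, 493, 0]) cube([36, 36, 386]);
translate([583, 493, 0]) cube([36, 36, 386]);


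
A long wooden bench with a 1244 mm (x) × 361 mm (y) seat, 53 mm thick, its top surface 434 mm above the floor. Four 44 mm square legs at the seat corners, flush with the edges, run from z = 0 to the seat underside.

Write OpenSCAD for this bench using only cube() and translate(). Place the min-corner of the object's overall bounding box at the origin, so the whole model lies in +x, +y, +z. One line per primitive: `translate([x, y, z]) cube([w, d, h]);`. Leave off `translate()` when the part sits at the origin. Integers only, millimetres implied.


// leg_h = 434 − 53 = 381
translate([0, 0, 381]) cube([1244, 361, 53]);
cube([44, 44, 381]);
translate([0, 317, 0]) cube([44, 44, 381]);
translate([1200, 0, 0]) cube([44, 44, 381]);
translate([1200, 317, 0]) cube([44, 44, 381]);


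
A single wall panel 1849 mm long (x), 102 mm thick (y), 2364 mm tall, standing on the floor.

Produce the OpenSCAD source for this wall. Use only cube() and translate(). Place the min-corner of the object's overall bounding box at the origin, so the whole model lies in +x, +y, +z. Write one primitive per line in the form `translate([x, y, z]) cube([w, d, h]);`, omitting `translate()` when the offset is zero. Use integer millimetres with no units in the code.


cube([1849, 102, 2364]);


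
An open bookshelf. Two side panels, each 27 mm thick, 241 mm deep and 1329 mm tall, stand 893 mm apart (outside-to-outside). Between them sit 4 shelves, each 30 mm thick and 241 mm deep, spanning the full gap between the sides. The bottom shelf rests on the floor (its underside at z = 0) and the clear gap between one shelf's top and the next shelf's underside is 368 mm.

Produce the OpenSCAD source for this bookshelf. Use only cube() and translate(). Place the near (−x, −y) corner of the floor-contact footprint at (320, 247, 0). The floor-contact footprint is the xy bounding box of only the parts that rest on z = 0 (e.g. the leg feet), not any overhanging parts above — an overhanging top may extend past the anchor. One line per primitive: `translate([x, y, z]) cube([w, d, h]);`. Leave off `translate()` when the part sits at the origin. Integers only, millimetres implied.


translate([320, 247, 0]) cube([27, 241, 1329]);
translate([1186, 247, 0]) cube([27, 241, 1329]);
translate([347, 247, 0]) cube([839, 241, 30]);
translate([347, 247, 398]) cube([839, 241, 30]);
translate([347, 247, 796]) cube([839, 241, 30]);
translate([347, 247, 1194]) cube([839, 241, 30]);


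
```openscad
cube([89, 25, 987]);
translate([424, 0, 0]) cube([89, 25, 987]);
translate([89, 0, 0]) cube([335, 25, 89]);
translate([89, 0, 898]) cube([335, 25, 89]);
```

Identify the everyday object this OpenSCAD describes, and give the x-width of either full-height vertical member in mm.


A picture frame. The border width is 89 mm.

Four thin pieces enclosing a rectangular opening — a picture frame. The two full-height stiles are 987 mm tall; the top rail sits at z = 898 and is 89 mm tall, so the border above the opening is 987 − 898 = 89 mm, matching the stile x-width.


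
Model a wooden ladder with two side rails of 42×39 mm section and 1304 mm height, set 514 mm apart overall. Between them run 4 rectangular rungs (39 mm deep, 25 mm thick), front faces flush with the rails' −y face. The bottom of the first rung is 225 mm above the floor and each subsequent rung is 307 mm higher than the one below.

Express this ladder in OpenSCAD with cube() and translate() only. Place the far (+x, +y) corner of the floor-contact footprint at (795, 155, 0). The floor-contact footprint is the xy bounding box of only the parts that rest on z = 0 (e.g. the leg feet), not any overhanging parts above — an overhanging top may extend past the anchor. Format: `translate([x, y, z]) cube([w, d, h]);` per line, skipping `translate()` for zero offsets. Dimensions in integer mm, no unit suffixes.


// rung span = 514 - 2*42 = 430
// rung[k] z = 225 + k*307
translate([281, 116, 0]) cube([42, 39, 1304]);
translate([753, 116, 0]) cube([42, 39, 1304]);
translate([323, 116, 225]) cube([430, 39, 25]);
translate([323, 116, 532]) cube([430, 39, 25]);
translate([323, 116, 839]) cube([430, 39, 25]);
translate([323, 116, 1146]) cube([430, 39, 25]);


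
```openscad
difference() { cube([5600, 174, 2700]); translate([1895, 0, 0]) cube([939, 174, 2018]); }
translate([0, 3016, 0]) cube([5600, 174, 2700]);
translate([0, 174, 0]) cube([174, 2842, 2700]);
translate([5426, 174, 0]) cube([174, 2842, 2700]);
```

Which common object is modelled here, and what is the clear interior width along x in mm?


A single room. The interior width is 5252 mm.

Four walls enclosing a rectangle with a door in the front wall — a room. Outside width 5600 minus two 174 mm walls gives 5252 mm.


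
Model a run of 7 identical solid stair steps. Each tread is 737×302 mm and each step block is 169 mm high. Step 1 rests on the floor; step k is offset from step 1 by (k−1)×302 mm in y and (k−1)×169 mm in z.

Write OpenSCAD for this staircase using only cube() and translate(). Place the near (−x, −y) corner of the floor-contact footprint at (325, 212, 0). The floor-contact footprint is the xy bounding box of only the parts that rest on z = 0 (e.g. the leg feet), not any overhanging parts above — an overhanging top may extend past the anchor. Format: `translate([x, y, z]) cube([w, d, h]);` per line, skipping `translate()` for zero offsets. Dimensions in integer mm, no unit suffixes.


translate([325, 212, 0]) cube([737, 302, 169]);
translate([325, 514, 169]) cube([737, 302, 169]);
translate([325, 816, 338]) cube([737, 302, 169]);
translate([325, 1118, 507]) cube([737, 302, 169]);
translate([325, 1420, 676]) cube([737, 302, 169]);
translate([325, 1722, 845]) cube([737, 302, 169]);
translate([325, 2024, 1014]) cube([737, 302, 169]);


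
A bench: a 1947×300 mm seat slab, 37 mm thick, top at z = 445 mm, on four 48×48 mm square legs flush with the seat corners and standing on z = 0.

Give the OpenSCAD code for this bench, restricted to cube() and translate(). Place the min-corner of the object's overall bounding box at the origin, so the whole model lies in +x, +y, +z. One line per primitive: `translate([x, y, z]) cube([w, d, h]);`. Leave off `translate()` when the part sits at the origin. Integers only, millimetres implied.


translate([0, 0, 408]) cube([1947, 300, 37]);
cube([48, 48, 408]);
translate([0, 252, 0]) cube([48, 48, 408]);
translate([1899, 0, 0]) cube([48, 48, 408]);
translate([1899, 252, 0]) cube([48, 48, 408]);


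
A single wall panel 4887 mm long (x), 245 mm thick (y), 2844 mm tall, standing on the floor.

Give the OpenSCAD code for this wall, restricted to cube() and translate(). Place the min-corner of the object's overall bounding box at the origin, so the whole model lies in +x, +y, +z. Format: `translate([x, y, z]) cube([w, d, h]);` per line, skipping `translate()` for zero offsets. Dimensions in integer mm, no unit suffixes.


cube([4887, 245, 2844]);


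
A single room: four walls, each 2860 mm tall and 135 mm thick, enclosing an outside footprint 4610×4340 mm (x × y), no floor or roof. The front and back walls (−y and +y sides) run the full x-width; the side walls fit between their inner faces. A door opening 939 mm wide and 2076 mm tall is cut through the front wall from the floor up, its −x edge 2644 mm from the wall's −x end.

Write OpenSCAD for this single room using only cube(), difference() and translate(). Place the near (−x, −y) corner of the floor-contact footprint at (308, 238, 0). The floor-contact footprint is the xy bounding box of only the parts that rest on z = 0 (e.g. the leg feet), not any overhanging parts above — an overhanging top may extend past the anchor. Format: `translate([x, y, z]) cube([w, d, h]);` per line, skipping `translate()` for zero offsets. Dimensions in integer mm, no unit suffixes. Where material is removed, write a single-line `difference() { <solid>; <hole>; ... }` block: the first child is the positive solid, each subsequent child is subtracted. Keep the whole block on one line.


difference() { translate([308, 238, 0]) cube([4610, 135, 2860]); translate([2952, 238, 0]) cube([939, 135, 2076]); }
translate([308, 4443, 0]) cube([4610, 135, 2860]);
translate([308, 373, 0]) cube([135, 4070, 2860]);
translate([4783, 373, 0]) cube([135, 4070, 2860]);


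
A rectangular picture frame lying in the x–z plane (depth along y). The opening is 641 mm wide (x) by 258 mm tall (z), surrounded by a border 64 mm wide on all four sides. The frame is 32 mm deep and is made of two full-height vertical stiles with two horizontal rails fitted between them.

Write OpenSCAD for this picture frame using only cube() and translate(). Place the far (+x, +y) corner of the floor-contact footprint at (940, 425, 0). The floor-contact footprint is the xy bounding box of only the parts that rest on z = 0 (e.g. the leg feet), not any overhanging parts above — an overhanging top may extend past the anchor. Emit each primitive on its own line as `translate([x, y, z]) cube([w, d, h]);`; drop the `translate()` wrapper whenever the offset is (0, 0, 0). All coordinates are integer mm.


translate([171, 393, 0]) cube([64, 32, 386]);
translate([876, 393, 0]) cube([64, 32, 386]);
translate([235, 393, 0]) cube([641, 32, 64]);
translate([235, 393, 322]) cube([641, 32, 64]);


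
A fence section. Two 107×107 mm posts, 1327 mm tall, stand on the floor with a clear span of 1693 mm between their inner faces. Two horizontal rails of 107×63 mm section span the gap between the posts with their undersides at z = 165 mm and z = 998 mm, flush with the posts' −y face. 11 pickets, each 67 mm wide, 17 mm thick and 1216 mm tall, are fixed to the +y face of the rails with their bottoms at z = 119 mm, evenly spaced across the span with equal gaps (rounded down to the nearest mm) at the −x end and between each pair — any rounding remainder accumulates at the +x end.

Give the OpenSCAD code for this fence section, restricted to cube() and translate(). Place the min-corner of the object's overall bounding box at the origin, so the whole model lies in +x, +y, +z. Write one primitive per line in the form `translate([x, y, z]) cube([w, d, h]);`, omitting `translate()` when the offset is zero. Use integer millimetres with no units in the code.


cube([107, 107, 1327]);
translate([1800, 0, 0]) cube([107, 107, 1327]);
translate([107, 0, 165]) cube([1693, 107, 63]);
translate([107, 0, 998]) cube([1693, 107, 63]);
translate([186, 107, 119]) cube([67, 17, 1216]);
translate([332, 107, 119]) cube([67, 17, 1216]);
translate([478, 107, 119]) cube([67, 17, 1216]);
translate([624, 107, 119]) cube([67, 17, 1216]);
translate([770, 107, 119]) cube([67, 17, 1216]);
translate([916, 107, 119]) cube([67, 17, 1216]);
translate([1062, 107, 119]) cube([67, 17, 1216]);
translate([1208, 107, 119]) cube([67, 17, 1216]);
translate([1354, 107, 119]) cube([67, 17, 1216]);
translate([1500, 107, 119]) cube([67, 17, 1216]);
translate([1646, 107, 119]) cube([67, 17, 1216]);


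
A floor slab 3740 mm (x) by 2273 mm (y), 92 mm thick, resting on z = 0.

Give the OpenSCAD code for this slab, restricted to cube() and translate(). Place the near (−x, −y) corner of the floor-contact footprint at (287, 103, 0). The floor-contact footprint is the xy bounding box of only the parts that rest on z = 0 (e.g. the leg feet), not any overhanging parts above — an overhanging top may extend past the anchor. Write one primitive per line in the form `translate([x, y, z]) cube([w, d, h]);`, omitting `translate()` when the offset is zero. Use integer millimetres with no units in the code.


translate([287, 103, 0]) cube([3740, 2273, 92]);


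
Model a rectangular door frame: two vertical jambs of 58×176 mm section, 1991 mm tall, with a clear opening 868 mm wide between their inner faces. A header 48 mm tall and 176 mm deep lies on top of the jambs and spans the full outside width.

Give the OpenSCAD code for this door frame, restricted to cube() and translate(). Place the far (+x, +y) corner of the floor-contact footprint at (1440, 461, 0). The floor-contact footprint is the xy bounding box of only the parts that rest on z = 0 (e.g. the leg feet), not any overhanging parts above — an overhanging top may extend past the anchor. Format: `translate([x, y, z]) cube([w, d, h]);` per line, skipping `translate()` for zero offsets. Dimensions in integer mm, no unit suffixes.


translate([456, 285, 0]) cube([58, 176, 1991]);
translate([1382, 285, 0]) cube([58, 176, 1991]);
translate([456, 285, 1991]) cube([984, 176, 48]);


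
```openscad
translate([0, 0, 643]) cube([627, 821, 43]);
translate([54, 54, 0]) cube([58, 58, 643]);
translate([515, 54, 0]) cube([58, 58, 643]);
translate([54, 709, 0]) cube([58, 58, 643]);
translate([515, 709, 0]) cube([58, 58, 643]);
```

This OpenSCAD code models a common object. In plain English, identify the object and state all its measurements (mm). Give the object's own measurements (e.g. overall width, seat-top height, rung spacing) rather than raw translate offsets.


A rectangular dining table. The top is 627×821×43 mm with its upper surface at z = 686 mm. It stands on four 58×58 mm square legs, each inset 54 mm from the nearest pair of top edges, running from the floor to the underside of the top.


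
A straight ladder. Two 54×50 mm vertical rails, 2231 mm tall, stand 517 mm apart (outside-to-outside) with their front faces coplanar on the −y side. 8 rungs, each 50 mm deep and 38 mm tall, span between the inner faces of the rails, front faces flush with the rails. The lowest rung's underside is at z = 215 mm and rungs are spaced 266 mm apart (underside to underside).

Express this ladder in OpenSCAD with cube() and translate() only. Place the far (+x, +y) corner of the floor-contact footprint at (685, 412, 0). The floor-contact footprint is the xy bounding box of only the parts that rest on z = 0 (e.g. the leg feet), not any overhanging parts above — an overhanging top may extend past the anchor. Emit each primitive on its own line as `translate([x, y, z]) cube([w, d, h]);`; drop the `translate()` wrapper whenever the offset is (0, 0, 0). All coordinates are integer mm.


translate([168, 362, 0]) cube([54, 50, 2231]);
translate([631, 362, 0]) cube([54, 50, 2231]);
translate([222, 362, 215]) cube([409, 50, 38]);
translate([222, 362, 481]) cube([409, 50, 38]);
translate([222, 362, 747]) cube([409, 50, 38]);
translate([222, 362, 1013]) cube([409, 50, 38]);
translate([222, 362, 1279]) cube([409, 50, 38]);
translate([222, 362, 1545]) cube([409, 50, 38]);
translate([222, 362, 1811]) cube([409, 50, 38]);
translate([222, 362, 2077]) cube([409, 50, 38]);


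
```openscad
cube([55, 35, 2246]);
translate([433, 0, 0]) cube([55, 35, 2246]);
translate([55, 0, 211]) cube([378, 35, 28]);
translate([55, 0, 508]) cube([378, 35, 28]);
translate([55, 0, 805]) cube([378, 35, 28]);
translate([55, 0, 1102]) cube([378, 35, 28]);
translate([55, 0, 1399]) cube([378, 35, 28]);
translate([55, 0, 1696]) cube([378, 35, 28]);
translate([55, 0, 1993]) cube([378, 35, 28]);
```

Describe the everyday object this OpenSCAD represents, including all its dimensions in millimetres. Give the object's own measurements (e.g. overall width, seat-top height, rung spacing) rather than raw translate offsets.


A straight ladder. Two 55×35 mm vertical rails, 2246 mm tall, stand 488 mm apart (outside-to-outside) with their front faces coplanar on the −y side. 7 rungs, each 35 mm deep and 28 mm tall, span between the inner faces of the rails, front faces flush with the rails. The lowest rung's underside is at z = 211 mm and rungs are spaced 297 mm apart (underside to underside).


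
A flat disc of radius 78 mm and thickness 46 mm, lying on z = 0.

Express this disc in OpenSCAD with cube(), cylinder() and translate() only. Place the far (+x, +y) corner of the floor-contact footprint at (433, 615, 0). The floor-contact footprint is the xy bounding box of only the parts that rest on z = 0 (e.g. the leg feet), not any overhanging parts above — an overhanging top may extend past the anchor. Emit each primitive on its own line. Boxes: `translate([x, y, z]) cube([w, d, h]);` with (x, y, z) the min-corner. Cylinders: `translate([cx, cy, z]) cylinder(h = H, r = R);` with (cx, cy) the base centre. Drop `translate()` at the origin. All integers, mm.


translate([355, 537, 0]) cylinder(h = 46, r = 78);


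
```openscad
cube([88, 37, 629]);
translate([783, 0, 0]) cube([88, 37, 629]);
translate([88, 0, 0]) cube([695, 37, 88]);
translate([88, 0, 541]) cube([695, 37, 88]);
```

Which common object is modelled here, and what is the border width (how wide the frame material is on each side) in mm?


A picture frame. The border width is 88 mm.

Four thin pieces enclosing a rectangular opening — a picture frame. The two full-height stiles are 629 mm tall; the top rail sits at z = 541 and is 88 mm tall, so the border above the opening is 629 − 541 = 88 mm, matching the stile x-width.


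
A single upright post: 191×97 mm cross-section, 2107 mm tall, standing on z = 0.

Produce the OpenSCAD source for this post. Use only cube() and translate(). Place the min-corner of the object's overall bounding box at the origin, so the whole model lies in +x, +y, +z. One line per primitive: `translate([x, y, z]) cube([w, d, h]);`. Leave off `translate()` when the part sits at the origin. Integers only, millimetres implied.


cube([191, 97, 2107]);


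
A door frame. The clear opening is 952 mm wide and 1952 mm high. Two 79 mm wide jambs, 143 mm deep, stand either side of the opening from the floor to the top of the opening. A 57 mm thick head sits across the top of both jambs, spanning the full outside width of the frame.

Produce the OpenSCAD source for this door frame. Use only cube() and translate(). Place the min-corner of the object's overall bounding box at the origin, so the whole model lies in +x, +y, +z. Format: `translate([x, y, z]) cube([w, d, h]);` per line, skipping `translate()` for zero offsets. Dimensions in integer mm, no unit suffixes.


cube([79, 143, 1952]);
translate([1031, 0, 0]) cube([79, 143, 1952]);
translate([0, 0, 1952]) cube([1110, 143, 57]);


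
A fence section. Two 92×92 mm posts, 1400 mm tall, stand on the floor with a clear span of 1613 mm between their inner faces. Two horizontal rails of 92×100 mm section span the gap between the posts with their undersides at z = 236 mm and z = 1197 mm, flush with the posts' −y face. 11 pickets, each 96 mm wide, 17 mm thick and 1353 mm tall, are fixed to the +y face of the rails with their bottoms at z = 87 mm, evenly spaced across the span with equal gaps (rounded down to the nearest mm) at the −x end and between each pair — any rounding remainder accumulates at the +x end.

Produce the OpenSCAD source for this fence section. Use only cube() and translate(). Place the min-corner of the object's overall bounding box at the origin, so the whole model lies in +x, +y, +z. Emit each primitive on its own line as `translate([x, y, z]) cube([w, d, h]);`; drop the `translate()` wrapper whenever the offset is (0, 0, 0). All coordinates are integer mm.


cube([92, 92, 1400]);
translate([1705, 0, 0]) cube([92, 92, 1400]);
translate([92, 0, 236]) cube([1613, 92, 100]);
translate([92, 0, 1197]) cube([1613, 92, 100]);
translate([138, 92, 87]) cube([96, 17, 1353]);
translate([280, 92, 87]) cube([96, 17, 1353]);
translate([422, 92, 87]) cube([96, 17, 1353]);
translate([564, 92, 87]) cube([96, 17, 1353]);
translate([706, 92, 87]) cube([96, 17, 1353]);
translate([848, 92, 87]) cube([96, 17, 1353]);
translate([990, 92, 87]) cube([96, 17, 1353]);
translate([1132, 92, 87]) cube([96, 17, 1353]);
translate([1274, 92, 87]) cube([96, 17, 1353]);
translate([1416, 92, 87]) cube([96, 17, 1353]);
translate([1558, 92, 87]) cube([96, 17, 1353]);


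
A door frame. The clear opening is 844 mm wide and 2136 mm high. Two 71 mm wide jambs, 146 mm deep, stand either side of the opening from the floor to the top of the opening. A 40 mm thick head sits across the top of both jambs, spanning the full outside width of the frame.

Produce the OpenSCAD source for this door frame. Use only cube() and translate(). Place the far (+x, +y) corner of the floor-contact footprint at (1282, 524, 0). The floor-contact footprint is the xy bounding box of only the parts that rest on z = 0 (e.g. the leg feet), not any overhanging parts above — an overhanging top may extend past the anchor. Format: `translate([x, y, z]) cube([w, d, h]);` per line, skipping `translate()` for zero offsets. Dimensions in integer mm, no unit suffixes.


translate([296, 378, 0]) cube([71, 146, 2136]);
translate([1211, 378, 0]) cube([71, 146, 2136]);
translate([296, 378, 2136]) cube([986, 146, 40]);


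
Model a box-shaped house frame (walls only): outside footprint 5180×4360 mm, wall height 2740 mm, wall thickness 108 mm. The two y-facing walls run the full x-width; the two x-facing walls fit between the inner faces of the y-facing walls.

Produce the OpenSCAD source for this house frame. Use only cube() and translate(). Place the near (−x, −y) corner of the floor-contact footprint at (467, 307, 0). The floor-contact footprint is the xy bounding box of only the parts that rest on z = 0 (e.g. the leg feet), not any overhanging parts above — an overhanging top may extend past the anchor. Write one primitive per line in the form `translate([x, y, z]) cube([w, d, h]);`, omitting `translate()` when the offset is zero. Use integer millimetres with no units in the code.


translate([467, 307, 0]) cube([5180, 108, 2740]);
translate([467, 4559, 0]) cube([5180, 108, 2740]);
translate([467, 415, 0]) cube([108, 4144, 2740]);
translate([5539, 415, 0]) cube([108, 4144, 2740]);


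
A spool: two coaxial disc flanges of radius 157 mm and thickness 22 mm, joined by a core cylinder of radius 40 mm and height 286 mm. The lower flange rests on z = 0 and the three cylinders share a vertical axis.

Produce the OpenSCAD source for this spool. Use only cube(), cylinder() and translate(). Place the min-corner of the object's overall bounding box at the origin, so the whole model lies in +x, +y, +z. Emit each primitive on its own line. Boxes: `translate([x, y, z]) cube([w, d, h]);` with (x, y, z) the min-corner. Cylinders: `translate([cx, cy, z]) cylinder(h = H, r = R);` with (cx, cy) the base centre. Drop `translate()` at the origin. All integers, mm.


translate([157, 157, 0]) cylinder(h = 22, r = 157);
translate([157, 157, 22]) cylinder(h = 286, r = 40);
translate([157, 157, 308]) cylinder(h = 22, r = 157);


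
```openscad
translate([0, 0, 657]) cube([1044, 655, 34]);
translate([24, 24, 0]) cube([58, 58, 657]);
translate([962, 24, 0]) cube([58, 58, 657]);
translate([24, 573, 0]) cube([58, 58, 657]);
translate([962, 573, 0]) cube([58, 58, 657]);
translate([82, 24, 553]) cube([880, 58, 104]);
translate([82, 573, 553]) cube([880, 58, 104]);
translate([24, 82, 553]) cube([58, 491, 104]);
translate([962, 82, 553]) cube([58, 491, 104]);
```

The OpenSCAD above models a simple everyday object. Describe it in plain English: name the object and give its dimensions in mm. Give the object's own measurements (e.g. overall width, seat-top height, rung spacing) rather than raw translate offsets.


A table: top 1044 mm (x) × 655 mm (y), 34 mm thick, upper face at z = 691 mm, on four 58×58 mm square legs, each inset 24 mm from the nearest pair of top edges from z = 0 to the bottom of the top. Four apron rails, 58 mm thick and 104 mm tall, run between adjacent legs with their top edges flush with the underside of the top and their outer faces flush with the legs' outer faces.


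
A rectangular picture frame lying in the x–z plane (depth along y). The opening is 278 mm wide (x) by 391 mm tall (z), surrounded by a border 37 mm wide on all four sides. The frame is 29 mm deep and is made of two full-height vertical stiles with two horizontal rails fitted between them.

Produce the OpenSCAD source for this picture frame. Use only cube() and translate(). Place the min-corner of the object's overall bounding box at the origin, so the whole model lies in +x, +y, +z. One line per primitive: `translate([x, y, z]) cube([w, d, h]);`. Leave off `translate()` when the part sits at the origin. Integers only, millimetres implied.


cube([37, 29, 465]);
translate([315, 0, 0]) cube([37, 29, 465]);
translate([37, 0, 0]) cube([278, 29, 37]);
translate([37, 0, 428]) cube([278, 29, 37]);


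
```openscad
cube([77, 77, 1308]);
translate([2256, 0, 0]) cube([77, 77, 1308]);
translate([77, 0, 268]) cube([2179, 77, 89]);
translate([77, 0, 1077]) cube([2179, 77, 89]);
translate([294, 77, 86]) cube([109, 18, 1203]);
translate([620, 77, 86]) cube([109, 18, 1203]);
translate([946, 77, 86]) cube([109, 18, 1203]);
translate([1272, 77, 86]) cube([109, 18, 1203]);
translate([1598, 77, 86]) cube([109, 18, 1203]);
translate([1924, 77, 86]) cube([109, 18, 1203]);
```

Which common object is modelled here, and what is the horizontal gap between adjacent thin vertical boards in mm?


A fence section. The picket gap is 217 mm.

Two posts, two rails, 6 pickets — a fence section. Span 2179 mm holds 6 pickets of 109 mm with 7 equal gaps: ⌊(2179 − 6·109) / 7⌋ = 217 mm.


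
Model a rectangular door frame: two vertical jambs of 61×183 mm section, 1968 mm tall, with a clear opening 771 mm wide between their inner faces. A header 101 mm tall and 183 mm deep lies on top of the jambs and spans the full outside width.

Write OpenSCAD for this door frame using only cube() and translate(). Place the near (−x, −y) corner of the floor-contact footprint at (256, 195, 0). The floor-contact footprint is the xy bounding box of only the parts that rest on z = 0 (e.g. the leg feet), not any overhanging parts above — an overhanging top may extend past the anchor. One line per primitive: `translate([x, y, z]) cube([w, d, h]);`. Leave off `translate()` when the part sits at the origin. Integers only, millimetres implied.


translate([256, 195, 0]) cube([61, 183, 1968]);
translate([1088, 195, 0]) cube([61, 183, 1968]);
translate([256, 195, 1968]) cube([893, 183, 101]);


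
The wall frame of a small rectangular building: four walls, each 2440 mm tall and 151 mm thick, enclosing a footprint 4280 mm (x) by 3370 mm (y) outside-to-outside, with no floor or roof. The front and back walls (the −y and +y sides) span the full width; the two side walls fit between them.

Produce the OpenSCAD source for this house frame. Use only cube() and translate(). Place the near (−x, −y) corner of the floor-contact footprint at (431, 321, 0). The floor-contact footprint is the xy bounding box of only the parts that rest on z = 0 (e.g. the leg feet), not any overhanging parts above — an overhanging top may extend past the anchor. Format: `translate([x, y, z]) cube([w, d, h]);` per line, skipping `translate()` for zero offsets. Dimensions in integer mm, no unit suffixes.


translate([431, 321, 0]) cube([4280, 151, 2440]);
translate([431, 3540, 0]) cube([4280, 151, 2440]);
translate([431, 472, 0]) cube([151, 3068, 2440]);
translate([4560, 472, 0]) cube([151, 3068, 2440]);


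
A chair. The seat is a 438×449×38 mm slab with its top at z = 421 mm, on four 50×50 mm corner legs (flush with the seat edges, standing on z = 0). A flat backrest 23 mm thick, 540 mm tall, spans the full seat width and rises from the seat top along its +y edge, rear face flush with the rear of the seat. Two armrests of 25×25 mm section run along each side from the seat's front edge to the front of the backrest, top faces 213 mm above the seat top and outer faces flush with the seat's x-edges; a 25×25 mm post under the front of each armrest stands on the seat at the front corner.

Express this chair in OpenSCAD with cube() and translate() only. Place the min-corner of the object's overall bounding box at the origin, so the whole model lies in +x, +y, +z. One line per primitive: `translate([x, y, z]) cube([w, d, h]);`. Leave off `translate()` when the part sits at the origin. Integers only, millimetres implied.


translate([0, 0, 383]) cube([438, 449, 38]);
cube([50, 50, 383]);
translate([388, 0, 0]) cube([50, 50, 383]);
translate([0, 399, 0]) cube([50, 50, 383]);
translate([388, 399, 0]) cube([50, 50, 383]);
translate([0, 426, 421]) cube([438, 23, 540]);
translate([0, 0, 609]) cube([25, 426, 25]);
translate([413, 0, 609]) cube([25, 426, 25]);
translate([0, 0, 421]) cube([25, 25, 188]);
translate([413, 0, 421]) cube([25, 25, 188]);


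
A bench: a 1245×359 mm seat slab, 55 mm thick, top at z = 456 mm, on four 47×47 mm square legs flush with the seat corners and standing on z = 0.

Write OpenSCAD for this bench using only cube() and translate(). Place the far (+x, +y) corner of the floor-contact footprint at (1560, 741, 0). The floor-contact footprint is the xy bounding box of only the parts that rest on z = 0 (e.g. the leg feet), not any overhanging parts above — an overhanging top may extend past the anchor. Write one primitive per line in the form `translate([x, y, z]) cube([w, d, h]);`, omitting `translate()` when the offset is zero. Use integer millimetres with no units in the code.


// leg_h = 456 − 55 = 401
translate([315, 382, 401]) cube([1245, 359, 55]);
translate([315, 382, 0]) cube([47, 47, 401]);
translate([315, 694, 0]) cube([47, 47, 401]);
translate([1513, 382, 0]) cube([47, 47, 401]);
translate([1513, 694, 0]) cube([47, 47, 401]);


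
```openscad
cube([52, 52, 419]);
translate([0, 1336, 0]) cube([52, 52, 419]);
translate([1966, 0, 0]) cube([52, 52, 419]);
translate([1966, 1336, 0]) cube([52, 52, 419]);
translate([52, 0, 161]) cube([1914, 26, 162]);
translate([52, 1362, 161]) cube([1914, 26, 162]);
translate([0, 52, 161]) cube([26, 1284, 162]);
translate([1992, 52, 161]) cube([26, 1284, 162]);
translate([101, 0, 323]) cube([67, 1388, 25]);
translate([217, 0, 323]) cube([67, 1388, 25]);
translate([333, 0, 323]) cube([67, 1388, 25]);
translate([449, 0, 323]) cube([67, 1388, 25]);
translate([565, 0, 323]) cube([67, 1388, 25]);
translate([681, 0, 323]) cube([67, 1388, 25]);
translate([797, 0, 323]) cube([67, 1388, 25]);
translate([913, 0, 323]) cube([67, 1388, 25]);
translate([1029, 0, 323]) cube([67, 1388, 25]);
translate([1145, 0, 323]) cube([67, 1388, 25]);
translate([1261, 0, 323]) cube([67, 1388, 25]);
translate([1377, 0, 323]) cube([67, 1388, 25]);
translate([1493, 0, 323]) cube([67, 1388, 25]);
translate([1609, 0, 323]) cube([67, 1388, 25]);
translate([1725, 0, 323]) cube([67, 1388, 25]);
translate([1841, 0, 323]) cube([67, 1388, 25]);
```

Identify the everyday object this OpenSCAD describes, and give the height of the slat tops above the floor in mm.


A bed frame. The slat-top height is 348 mm.

Four posts, four rails, and a row of slats — a bed frame. Slats sit on the rails at z = 161 + 162 = 323; with slat thickness 25, the top is 348 mm.
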